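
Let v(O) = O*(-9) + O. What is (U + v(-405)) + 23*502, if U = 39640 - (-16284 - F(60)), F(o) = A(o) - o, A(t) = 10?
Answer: 70660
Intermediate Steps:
v(O) = -8*O (v(O) = -9*O + O = -8*O)
F(o) = 10 - o
U = 55874 (U = 39640 - (-16284 - (10 - 1*60)) = 39640 - (-16284 - (10 - 60)) = 39640 - (-16284 - 1*(-50)) = 39640 - (-16284 + 50) = 39640 - 1*(-16234) = 39640 + 16234 = 55874)
(U + v(-405)) + 23*502 = (55874 - 8*(-405)) + 23*502 = (55874 + 3240) + 11546 = 59114 + 11546 = 70660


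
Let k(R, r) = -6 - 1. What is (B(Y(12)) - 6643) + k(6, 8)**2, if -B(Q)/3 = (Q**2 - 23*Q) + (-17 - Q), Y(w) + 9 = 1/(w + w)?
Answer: -1426321/192 ≈ -7428.8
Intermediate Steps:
Y(w) = -9 + 1/(2*w) (Y(w) = -9 + 1/(w + w) = -9 + 1/(2*w))
k(R, r) = -7
B(Q) = 51 - 3*Q**2 + 72*Q (B(Q) = -3*((Q**2 - 23*Q) + (-17 - Q)) = -3*(-17 + Q**2 - 24*Q) = 51 - 3*Q**2 + 72*Q)
(B(Y(12)) - 6643) + k(6, 8)**2 = ((51 - 3*(-9 + (1/2)/12)**2 + 72*(-9 + (1/2)/12)) - 6643) + (-7)**2 = ((51 - 3*(-9 + (1/2)*(1/12))**2 + 72*(-9 + (1/2)*(1/12))) - 6643) + 49 = ((51 - 3*(-9 + 1/24)**2 + 72*(-9 + 1/24)) - 6643) + 49 = ((51 - 3*(-215/24)**2 + 72*(-215/24)) - 6643) + 49 = ((51 - 3*46225/576 - 645) - 6643) + 49 = ((51 - 46225/192 - 645) - 6643) + 49 = (-160273/192 - 6643) + 49 = -1435729/192 + 49 = -1426321/192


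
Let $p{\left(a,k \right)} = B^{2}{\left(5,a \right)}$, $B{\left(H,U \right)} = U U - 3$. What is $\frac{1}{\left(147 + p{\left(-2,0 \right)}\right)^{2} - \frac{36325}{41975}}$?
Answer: $\frac{1679}{36775363} \approx 4.5656 \cdot 10^{-5}$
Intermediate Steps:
$B{\left(H,U \right)} = -3 + U^{2}$ ($B{\left(H,U \right)} = U^{2} - 3 = -3 + U^{2}$)
$p{\left(a,k \right)} = \left(-3 + a^{2}\right)^{2}$
$\frac{1}{\left(147 + p{\left(-2,0 \right)}\right)^{2} - \frac{36325}{41975}} = \frac{1}{\left(147 + \left(-3 + \left(-2\right)^{2}\right)^{2}\right)^{2} - \frac{36325}{41975}} = \frac{1}{\left(147 + \left(-3 + 4\right)^{2}\right)^{2} - \frac{1453}{1679}} = \frac{1}{\left(147 + 1^{2}\right)^{2} - \frac{1453}{1679}} = \frac{1}{\left(147 + 1\right)^{2} - \frac{1453}{1679}} = \frac{1}{148^{2} - \frac{1453}{1679}} = \frac{1}{21904 - \frac{1453}{1679}} = \frac{1}{\frac{36775363}{1679}} = \frac{1679}{36775363}$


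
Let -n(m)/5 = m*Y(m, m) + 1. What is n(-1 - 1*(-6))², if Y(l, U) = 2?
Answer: 3025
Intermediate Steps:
n(m) = -5 - 10*m (n(m) = -5*(m*2 + 1) = -5*(2*m + 1) = -5*(1 + 2*m) = -5 - 10*m)
n(-1 - 1*(-6))² = (-5 - 10*(-1 - 1*(-6)))² = (-5 - 10*(-1 + 6))² = (-5 - 10*5)² = (-5 - 50)² = (-55)² = 3025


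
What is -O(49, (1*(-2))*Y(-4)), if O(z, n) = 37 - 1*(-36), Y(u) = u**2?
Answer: -73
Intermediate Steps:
O(z, n) = 73 (O(z, n) = 37 + 36 = 73)
-O(49, (1*(-2))*Y(-4)) = -1*73 = -73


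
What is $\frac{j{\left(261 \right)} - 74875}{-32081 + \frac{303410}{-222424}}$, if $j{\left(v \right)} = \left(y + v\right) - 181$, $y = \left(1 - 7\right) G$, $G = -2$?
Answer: $\frac{8316766996}{3567943877} \approx 2.331$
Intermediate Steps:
$y = 12$ ($y = \left(1 - 7\right) \left(-2\right) = \left(-6\right) \left(-2\right) = 12$)
$j{\left(v \right)} = -169 + v$ ($j{\left(v \right)} = \left(12 + v\right) - 181 = -169 + v$)
$\frac{j{\left(261 \right)} - 74875}{-32081 + \frac{303410}{-222424}} = \frac{\left(-169 + 261\right) - 74875}{-32081 + \frac{303410}{-222424}} = \frac{92 - 74875}{-32081 + 303410 \left(- \frac{1}{222424}\right)} = - \frac{74783}{-32081 - \frac{151705}{111212}} = - \frac{74783}{- \frac{3567943877}{111212}} = \left(-74783\right) \left(- \frac{111212}{3567943877}\right) = \frac{8316766996}{3567943877}$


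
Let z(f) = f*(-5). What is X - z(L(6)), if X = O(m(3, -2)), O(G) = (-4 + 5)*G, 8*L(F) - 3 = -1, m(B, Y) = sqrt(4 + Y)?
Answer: 5/4 + sqrt(2) ≈ 2.6642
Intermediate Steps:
L(F) = 1/4 (L(F) = 3/8 + (1/8)*(-1) = 3/8 - 1/8 = 1/4)
z(f) = -5*f
O(G) = G (O(G) = 1*G = G)
X = sqrt(2) (X = sqrt(4 - 2) = sqrt(2) ≈ 1.4142)
X - z(L(6)) = sqrt(2) - (-5)/4 = sqrt(2) - 1*(-5/4) = sqrt(2) + 5/4 = 5/4 + sqrt(2)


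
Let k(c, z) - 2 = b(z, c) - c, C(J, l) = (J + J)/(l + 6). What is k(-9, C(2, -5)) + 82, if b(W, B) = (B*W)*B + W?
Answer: 421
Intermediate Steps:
C(J, l) = 2*J/(6 + l) (C(J, l) = (2*J)/(6 + l) = 2*J/(6 + l))
b(W, B) = W + W*B² (b(W, B) = W*B² + W = W + W*B²)
k(c, z) = 2 - c + z*(1 + c²) (k(c, z) = 2 + (z*(1 + c²) - c) = 2 + (-c + z*(1 + c²)) = 2 - c + z*(1 + c²))
k(-9, C(2, -5)) + 82 = (2 - 1*(-9) + (2*2/(6 - 5))*(1 + (-9)²)) + 82 = (2 + 9 + (2*2/1)*(1 + 81)) + 82 = (2 + 9 + (2*2*1)*82) + 82 = (2 + 9 + 4*82) + 82 = (2 + 9 + 328) + 82 = 339 + 82 = 421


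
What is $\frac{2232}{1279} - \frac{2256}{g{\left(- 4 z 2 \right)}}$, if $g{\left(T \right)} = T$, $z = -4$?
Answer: $- \frac{175875}{2558} \approx -68.755$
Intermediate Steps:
$\frac{2232}{1279} - \frac{2256}{g{\left(- 4 z 2 \right)}} = \frac{2232}{1279} - \frac{2256}{\left(-4\right) \left(-4\right) 2} = 2232 \cdot \frac{1}{1279} - \frac{2256}{16 \cdot 2} = \frac{2232}{1279} - \frac{2256}{32} = \frac{2232}{1279} - \frac{141}{2} = - \frac{175875}{2558}$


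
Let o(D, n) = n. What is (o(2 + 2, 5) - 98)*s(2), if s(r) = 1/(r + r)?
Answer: -93/4 ≈ -23.250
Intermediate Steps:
s(r) = 1/(2*r)
(o(2 + 2, 5) - 98)*s(2) = (5 - 98)*((½)/2) = -93/(2*2) = -93*¼ = -93/4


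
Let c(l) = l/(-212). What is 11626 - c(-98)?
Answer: 1232307/106 ≈ 11626.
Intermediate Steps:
c(l) = -l/212 (c(l) = l*(-1/212) = -l/212)
11626 - c(-98) = 11626 - (-1)*(-98)/212 = 11626 - 1*49/106 = 11626 - 49/106 = 1232307/106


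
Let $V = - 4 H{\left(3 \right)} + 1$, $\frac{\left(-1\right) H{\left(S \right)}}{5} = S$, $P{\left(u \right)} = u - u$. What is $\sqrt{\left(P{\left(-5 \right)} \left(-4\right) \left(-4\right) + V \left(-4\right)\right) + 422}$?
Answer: $\sqrt{178} \approx 13.342$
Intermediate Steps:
$P{\left(u \right)} = 0$
$H{\left(S \right)} = - 5 S$
$V = 61$ ($V = - 4 \left(\left(-5\right) 3\right) + 1 = \left(-4\right) \left(-15\right) + 1 = 60 + 1 = 61$)
$\sqrt{\left(P{\left(-5 \right)} \left(-4\right) \left(-4\right) + V \left(-4\right)\right) + 422} = \sqrt{\left(0 \left(-4\right) \left(-4\right) + 61 \left(-4\right)\right) + 422} = \sqrt{\left(0 \left(-4\right) - 244\right) + 422} = \sqrt{\left(0 - 244\right) + 422} = \sqrt{-244 + 422} = \sqrt{178}$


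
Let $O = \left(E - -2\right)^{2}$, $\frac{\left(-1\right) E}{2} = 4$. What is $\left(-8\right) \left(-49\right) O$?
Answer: $14112$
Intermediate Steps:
$E = -8$ ($E = \left(-2\right) 4 = -8$)
$O = 36$ ($O = \left(-8 - -2\right)^{2} = \left(-8 + 2\right)^{2} = \left(-6\right)^{2} = 36$)
$\left(-8\right) \left(-49\right) O = \left(-8\right) \left(-49\right) 36 = 392 \cdot 36 = 14112$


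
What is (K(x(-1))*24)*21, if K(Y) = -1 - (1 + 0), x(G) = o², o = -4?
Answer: -1008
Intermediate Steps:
x(G) = 16 (x(G) = (-4)² = 16)
K(Y) = -2 (K(Y) = -1 - 1*1 = -1 - 1 = -2)
(K(x(-1))*24)*21 = -2*24*21 = -48*21 = -1008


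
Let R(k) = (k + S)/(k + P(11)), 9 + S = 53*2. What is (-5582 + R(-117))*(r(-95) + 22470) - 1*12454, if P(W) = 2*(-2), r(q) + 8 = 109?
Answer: -15246005476/121 ≈ -1.2600e+8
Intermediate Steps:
r(q) = 101 (r(q) = -8 + 109 = 101)
S = 97 (S = -9 + 53*2 = -9 + 106 = 97)
P(W) = -4
R(k) = (97 + k)/(-4 + k) (R(k) = (k + 97)/(k - 4) = (97 + k)/(-4 + k))
(-5582 + R(-117))*(r(-95) + 22470) - 1*12454 = (-5582 + (97 - 117)/(-4 - 117))*(101 + 22470) - 1*12454 = (-5582 - 20/(-121))*22571 - 12454 = (-5582 - 1/121*(-20))*22571 - 12454 = (-5582 + 20/121)*22571 - 12454 = -675402/121*22571 - 12454 = -15244498542/121 - 12454 = -15246005476/121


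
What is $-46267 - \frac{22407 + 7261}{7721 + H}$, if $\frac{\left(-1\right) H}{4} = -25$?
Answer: $- \frac{361883875}{7821} \approx -46271.0$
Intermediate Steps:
$H = 100$ ($H = \left(-4\right) \left(-25\right) = 100$)
$-46267 - \frac{22407 + 7261}{7721 + H} = -46267 - \frac{22407 + 7261}{7721 + 100} = -46267 - \frac{29668}{7821} = - \frac{361883875}{7821}$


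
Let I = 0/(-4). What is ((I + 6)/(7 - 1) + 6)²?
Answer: 49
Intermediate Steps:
I = 0 (I = -¼*0 = 0)
((I + 6)/(7 - 1) + 6)² = ((0 + 6)/(7 - 1) + 6)² = (6/6 + 6)² = (6*(⅙) + 6)² = (1 + 6)² = 7² = 49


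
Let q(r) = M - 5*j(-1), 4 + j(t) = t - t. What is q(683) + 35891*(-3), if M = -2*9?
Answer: -107671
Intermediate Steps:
j(t) = -4 (j(t) = -4 + (t - t) = -4 + 0 = -4)
M = -18
q(r) = 2 (q(r) = -18 - 5*(-4) = -18 + 20 = 2)
q(683) + 35891*(-3) = 2 + 35891*(-3) = 2 - 107673 = -107671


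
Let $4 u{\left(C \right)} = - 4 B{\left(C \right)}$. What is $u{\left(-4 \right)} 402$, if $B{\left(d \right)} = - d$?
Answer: $-1608$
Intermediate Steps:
$u{\left(C \right)} = C$ ($u{\left(C \right)} = \frac{\left(-4\right) \left(- C\right)}{4} = \frac{4 C}{4} = C$)
$u{\left(-4 \right)} 402 = \left(-4\right) 402 = -1608$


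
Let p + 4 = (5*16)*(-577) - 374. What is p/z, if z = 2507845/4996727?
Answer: -232537681126/2507845 ≈ -92724.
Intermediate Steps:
z = 2507845/4996727 (z = 2507845*(1/4996727) = 2507845/4996727 ≈ 0.50190)
p = -46538 (p = -4 + ((5*16)*(-577) - 374) = -4 + (80*(-577) - 374) = -4 + (-46160 - 374) = -4 - 46534 = -46538)
p/z = -46538/2507845/4996727 = -46538*4996727/2507845 = -232537681126/2507845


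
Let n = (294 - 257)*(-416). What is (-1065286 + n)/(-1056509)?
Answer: 1080678/1056509 ≈ 1.0229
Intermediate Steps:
n = -15392 (n = 37*(-416) = -15392)
(-1065286 + n)/(-1056509) = (-1065286 - 15392)/(-1056509) = -1080678*(-1/1056509) = 1080678/1056509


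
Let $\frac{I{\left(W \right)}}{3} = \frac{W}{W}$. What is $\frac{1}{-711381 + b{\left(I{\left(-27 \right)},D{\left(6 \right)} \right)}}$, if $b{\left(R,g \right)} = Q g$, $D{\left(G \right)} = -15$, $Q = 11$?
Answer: $- \frac{1}{711546} \approx -1.4054 \cdot 10^{-6}$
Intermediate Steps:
$I{\left(W \right)} = 3$ ($I{\left(W \right)} = 3 \frac{W}{W} = 3 \cdot 1 = 3$)
$b{\left(R,g \right)} = 11 g$
$\frac{1}{-711381 + b{\left(I{\left(-27 \right)},D{\left(6 \right)} \right)}} = \frac{1}{-711381 + 11 \left(-15\right)} = \frac{1}{-711381 - 165} = \frac{1}{-711546} = - \frac{1}{711546}$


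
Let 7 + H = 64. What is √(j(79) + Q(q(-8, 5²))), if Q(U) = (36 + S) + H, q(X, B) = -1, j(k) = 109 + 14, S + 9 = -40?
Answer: √167 ≈ 12.923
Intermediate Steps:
S = -49 (S = -9 - 40 = -49)
j(k) = 123
H = 57 (H = -7 + 64 = 57)
Q(U) = 44 (Q(U) = (36 - 49) + 57 = -13 + 57 = 44)
√(j(79) + Q(q(-8, 5²))) = √(123 + 44) = √167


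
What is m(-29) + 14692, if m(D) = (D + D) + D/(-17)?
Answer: 248807/17 ≈ 14636.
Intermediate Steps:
m(D) = 33*D/17 (m(D) = 2*D + D*(-1/17) = 2*D - D/17 = 33*D/17)
m(-29) + 14692 = (33/17)*(-29) + 14692 = -957/17 + 14692 = 248807/17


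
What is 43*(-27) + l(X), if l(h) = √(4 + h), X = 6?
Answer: -1161 + √10 ≈ -1157.8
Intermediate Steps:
43*(-27) + l(X) = 43*(-27) + √(4 + 6) = -1161 + √10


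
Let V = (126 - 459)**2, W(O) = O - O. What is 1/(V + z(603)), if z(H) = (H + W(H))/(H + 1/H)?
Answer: 363610/40320712899 ≈ 9.0179e-6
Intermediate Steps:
W(O) = 0
V = 110889 (V = (-333)**2 = 110889)
z(H) = H/(H + 1/H) (z(H) = (H + 0)/(H + 1/H) = H/(H + 1/H))
1/(V + z(603)) = 1/(110889 + 603**2/(1 + 603**2)) = 1/(110889 + 363609/(1 + 363609)) = 1/(110889 + 363609/363610) = 1/(40320712899/363610) = 363610/40320712899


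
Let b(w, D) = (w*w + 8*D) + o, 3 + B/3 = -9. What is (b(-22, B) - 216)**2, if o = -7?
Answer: 729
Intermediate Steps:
B = -36 (B = -9 + 3*(-9) = -9 - 27 = -36)
b(w, D) = -7 + w**2 + 8*D (b(w, D) = (w*w + 8*D) - 7 = (w**2 + 8*D) - 7 = -7 + w**2 + 8*D)
(b(-22, B) - 216)**2 = ((-7 + (-22)**2 + 8*(-36)) - 216)**2 = ((-7 + 484 - 288) - 216)**2 = (189 - 216)**2 = (-27)**2 = 729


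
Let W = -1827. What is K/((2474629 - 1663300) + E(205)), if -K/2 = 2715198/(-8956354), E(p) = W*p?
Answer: 452533/326006807423 ≈ 1.3881e-6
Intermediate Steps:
E(p) = -1827*p
K = 2715198/4478177 (K = -5430396/(-8956354) = -5430396*(-1)/8956354 = -2*(-1357599/4478177) = 2715198/4478177 ≈ 0.60632)
K/((2474629 - 1663300) + E(205)) = 2715198/(4478177*((2474629 - 1663300) - 1827*205)) = 2715198/(4478177*(811329 - 374535)) = (2715198/4478177)/436794 = (2715198/4478177)*(1/436794) = 452533/326006807423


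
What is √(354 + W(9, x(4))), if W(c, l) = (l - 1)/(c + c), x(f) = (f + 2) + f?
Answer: √1418/2 ≈ 18.828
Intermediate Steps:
x(f) = 2 + 2*f (x(f) = (2 + f) + f = 2 + 2*f)
W(c, l) = (-1 + l)/(2*c) (W(c, l) = (-1 + l)/((2*c)) = (-1 + l)*(1/(2*c)) = (-1 + l)/(2*c))
√(354 + W(9, x(4))) = √(354 + (½)*(-1 + (2 + 2*4))/9) = √(354 + (½)*(⅑)*(-1 + (2 + 8))) = √(354 + (½)*(⅑)*(-1 + 10)) = √(354 + (½)*(⅑)*9) = √(354 + ½) = √(709/2) = √1418/2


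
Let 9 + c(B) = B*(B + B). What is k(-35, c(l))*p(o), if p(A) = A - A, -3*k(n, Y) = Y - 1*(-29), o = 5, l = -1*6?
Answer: 0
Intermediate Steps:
l = -6
c(B) = -9 + 2*B**2 (c(B) = -9 + B*(B + B) = -9 + B*(2*B) = -9 + 2*B**2)
k(n, Y) = -29/3 - Y/3 (k(n, Y) = -(Y - 1*(-29))/3 = -(Y + 29)/3 = -(29 + Y)/3 = -29/3 - Y/3)
p(A) = 0
k(-35, c(l))*p(o) = (-29/3 - (-9 + 2*(-6)**2)/3)*0 = (-29/3 - (-9 + 2*36)/3)*0 = (-29/3 - (-9 + 72)/3)*0 = (-29/3 - 1/3*63)*0 = (-29/3 - 21)*0 = -92/3*0 = 0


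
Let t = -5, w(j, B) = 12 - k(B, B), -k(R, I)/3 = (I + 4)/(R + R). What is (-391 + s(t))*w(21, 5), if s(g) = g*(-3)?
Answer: -27636/5 ≈ -5527.2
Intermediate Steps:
k(R, I) = -3*(4 + I)/(2*R) (k(R, I) = -3*(I + 4)/(R + R) = -3*(4 + I)/(2*R))
w(j, B) = 12 - 3*(-4 - B)/(2*B)
s(g) = -3*g
(-391 + s(t))*w(21, 5) = (-391 - 3*(-5))*(27/2 + 6/5) = (-391 + 15)*(27/2 + 6*(⅕)) = -376*(27/2 + 6/5) = -376*147/10 = -27636/5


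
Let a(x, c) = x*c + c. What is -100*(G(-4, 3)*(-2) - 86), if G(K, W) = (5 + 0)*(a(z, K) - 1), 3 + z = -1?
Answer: 19600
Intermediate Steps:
z = -4 (z = -3 - 1 = -4)
a(x, c) = c + c*x (a(x, c) = c*x + c = c + c*x)
G(K, W) = -5 - 15*K (G(K, W) = (5 + 0)*(K*(1 - 4) - 1) = 5*(K*(-3) - 1) = 5*(-3*K - 1) = 5*(-1 - 3*K) = -5 - 15*K)
-100*(G(-4, 3)*(-2) - 86) = -100*((-5 - 15*(-4))*(-2) - 86) = -100*((-5 + 60)*(-2) - 86) = -100*(55*(-2) - 86) = -100*(-110 - 86) = -100*(-196) = 19600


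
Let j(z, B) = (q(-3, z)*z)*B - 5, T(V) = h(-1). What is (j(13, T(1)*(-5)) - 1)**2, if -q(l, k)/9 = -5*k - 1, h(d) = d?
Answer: 1490268816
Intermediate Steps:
T(V) = -1
q(l, k) = 9 + 45*k (q(l, k) = -9*(-5*k - 1) = -9*(-1 - 5*k) = 9 + 45*k)
j(z, B) = -5 + B*z*(9 + 45*z) (j(z, B) = ((9 + 45*z)*z)*B - 5 = (z*(9 + 45*z))*B - 5 = B*z*(9 + 45*z) - 5 = -5 + B*z*(9 + 45*z))
(j(13, T(1)*(-5)) - 1)**2 = ((-5 + 9*(-1*(-5))*13*(1 + 5*13)) - 1)**2 = ((-5 + 9*5*13*(1 + 65)) - 1)**2 = ((-5 + 9*5*13*66) - 1)**2 = ((-5 + 38610) - 1)**2 = (38605 - 1)**2 = 38604**2 = 1490268816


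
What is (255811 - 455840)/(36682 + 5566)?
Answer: -200029/42248 ≈ -4.7346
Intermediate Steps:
(255811 - 455840)/(36682 + 5566) = -200029/42248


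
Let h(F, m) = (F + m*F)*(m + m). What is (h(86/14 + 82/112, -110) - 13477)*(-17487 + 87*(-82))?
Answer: -7454524791/2 ≈ -3.7273e+9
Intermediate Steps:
h(F, m) = 2*m*(F + F*m) (h(F, m) = (F + F*m)*(2*m) = 2*m*(F + F*m))
(h(86/14 + 82/112, -110) - 13477)*(-17487 + 87*(-82)) = (2*(86/14 + 82/112)*(-110)*(1 - 110) - 13477)*(-17487 + 87*(-82)) = (2*(86*(1/14) + 82*(1/112))*(-110)*(-109) - 13477)*(-17487 - 7134) = (2*(43/7 + 41/56)*(-110)*(-109) - 13477)*(-24621) = (2*(55/8)*(-110)*(-109) - 13477)*(-24621) = (329725/2 - 13477)*(-24621) = (302771/2)*(-24621) = -7454524791/2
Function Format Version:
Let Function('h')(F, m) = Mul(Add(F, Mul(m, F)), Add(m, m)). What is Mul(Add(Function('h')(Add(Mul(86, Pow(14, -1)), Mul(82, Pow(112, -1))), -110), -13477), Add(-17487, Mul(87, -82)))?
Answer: Rational(-7454524791, 2) ≈ -3.7273e+9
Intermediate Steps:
Function('h')(F, m) = Mul(2, m, Add(F, Mul(F, m))) (Function('h')(F, m) = Mul(Add(F, Mul(F, m)), Mul(2, m)) = Mul(2, m, Add(F, Mul(F, m))))
Mul(Add(Function('h')(Add(Mul(86, Pow(14, -1)), Mul(82, Pow(112, -1))), -110), -13477), Add(-17487, Mul(87, -82))) = Mul(Add(Mul(2, Add(Mul(86, Pow(14, -1)), Mul(82, Pow(112, -1))), -110, Add(1, -110)), -13477), Add(-17487, Mul(87, -82))) = Mul(Add(Mul(2, Add(Mul(86, Rational(1, 14)), Mul(82, Rational(1, 112))), -110, -109), -13477), Add(-17487, -7134)) = Mul(Add(Mul(2, Add(Rational(43, 7), Rational(41, 56)), -110, -109), -13477), -24621) = Mul(Add(Mul(2, Rational(55, 8), -110, -109), -13477), -24621) = Mul(Add(Rational(329725, 2), -13477), -24621) = Mul(Rational(302771, 2), -24621) = Rational(-7454524791, 2)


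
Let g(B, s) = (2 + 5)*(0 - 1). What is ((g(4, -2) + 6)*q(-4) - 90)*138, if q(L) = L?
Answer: -11868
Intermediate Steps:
g(B, s) = -7 (g(B, s) = 7*(-1) = -7)
((g(4, -2) + 6)*q(-4) - 90)*138 = ((-7 + 6)*(-4) - 90)*138 = (-1*(-4) - 90)*138 = (4 - 90)*138 = -86*138 = -11868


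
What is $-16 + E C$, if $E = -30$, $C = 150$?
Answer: $-4516$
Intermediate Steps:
$-16 + E C = -16 - 4500 = -4516$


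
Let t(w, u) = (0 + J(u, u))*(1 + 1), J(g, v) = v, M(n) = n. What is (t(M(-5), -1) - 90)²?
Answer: 8464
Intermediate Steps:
t(w, u) = 2*u (t(w, u) = (0 + u)*(1 + 1) = u*2 = 2*u)
(t(M(-5), -1) - 90)² = (2*(-1) - 90)² = (-2 - 90)² = (-92)² = 8464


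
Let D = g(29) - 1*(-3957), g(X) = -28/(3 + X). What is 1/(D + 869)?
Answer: 8/38601 ≈ 0.00020725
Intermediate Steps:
D = 31649/8 (D = -28/(3 + 29) - 1*(-3957) = -28/32 + 3957 = -28*1/32 + 3957 = -7/8 + 3957 = 31649/8 ≈ 3956.1)
1/(D + 869) = 1/(31649/8 + 869) = 1/(38601/8) = 8/38601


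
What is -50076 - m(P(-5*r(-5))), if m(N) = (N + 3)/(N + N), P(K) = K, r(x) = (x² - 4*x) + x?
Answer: -20030597/400 ≈ -50077.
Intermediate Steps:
r(x) = x² - 3*x
m(N) = (3 + N)/(2*N) (m(N) = (3 + N)/((2*N)) = (3 + N)*(1/(2*N)) = (3 + N)/(2*N))
-50076 - m(P(-5*r(-5))) = -50076 - (3 - (-25)*(-3 - 5))/(2*((-(-25)*(-3 - 5)))) = -50076 - (3 - (-25)*(-8))/(2*((-(-25)*(-8)))) = -50076 - (3 - 5*40)/(2*((-5*40))) = -50076 - (3 - 200)/(2*(-200)) = -50076 - (-1)*(-197)/(2*200) = -50076 - 1*197/400 = -50076 - 197/400 = -20030597/400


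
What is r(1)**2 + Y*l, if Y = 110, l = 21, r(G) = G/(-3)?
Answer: 20791/9 ≈ 2310.1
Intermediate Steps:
r(G) = -G/3 (r(G) = G*(-1/3) = -G/3)
r(1)**2 + Y*l = (-1/3*1)**2 + 110*21 = (-1/3)**2 + 2310 = 1/9 + 2310 = 20791/9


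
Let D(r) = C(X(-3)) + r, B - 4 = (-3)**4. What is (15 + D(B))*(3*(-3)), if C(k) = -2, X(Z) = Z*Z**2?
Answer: -882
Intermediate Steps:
X(Z) = Z**3
B = 85 (B = 4 + (-3)**4 = 4 + 81 = 85)
D(r) = -2 + r
(15 + D(B))*(3*(-3)) = (15 + (-2 + 85))*(3*(-3)) = (15 + 83)*(-9) = 98*(-9) = -882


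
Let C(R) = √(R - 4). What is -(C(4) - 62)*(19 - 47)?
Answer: -1736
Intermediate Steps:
C(R) = √(-4 + R)
-(C(4) - 62)*(19 - 47) = -(√(-4 + 4) - 62)*(19 - 47) = -(√0 - 62)*(-28) = -(0 - 62)*(-28) = -(-62)*(-28) = -1*1736 = -1736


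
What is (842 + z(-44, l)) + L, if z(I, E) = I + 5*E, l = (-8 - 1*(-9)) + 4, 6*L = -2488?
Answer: 1225/3 ≈ 408.33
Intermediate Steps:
L = -1244/3 (L = (⅙)*(-2488) = -1244/3 ≈ -414.67)
l = 5 (l = (-8 + 9) + 4 = 1 + 4 = 5)
(842 + z(-44, l)) + L = (842 + (-44 + 5*5)) - 1244/3 = (842 + (-44 + 25)) - 1244/3 = (842 - 19) - 1244/3 = 823 - 1244/3 = 1225/3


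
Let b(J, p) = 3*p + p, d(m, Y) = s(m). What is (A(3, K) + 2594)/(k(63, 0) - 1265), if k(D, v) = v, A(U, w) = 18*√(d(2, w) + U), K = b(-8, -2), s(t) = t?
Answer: -2594/1265 - 18*√5/1265 ≈ -2.0824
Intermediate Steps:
d(m, Y) = m
b(J, p) = 4*p
K = -8 (K = 4*(-2) = -8)
A(U, w) = 18*√(2 + U)
(A(3, K) + 2594)/(k(63, 0) - 1265) = (18*√(2 + 3) + 2594)/(0 - 1265) = (18*√5 + 2594)/(-1265) = (2594 + 18*√5)*(-1/1265) = -2594/1265 - 18*√5/1265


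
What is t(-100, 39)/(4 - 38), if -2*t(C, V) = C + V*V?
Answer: 1421/68 ≈ 20.897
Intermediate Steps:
t(C, V) = -C/2 - V**2/2 (t(C, V) = -(C + V*V)/2 = -(C + V**2)/2 = -C/2 - V**2/2)
t(-100, 39)/(4 - 38) = (-1/2*(-100) - 1/2*39**2)/(4 - 38) = (50 - 1/2*1521)/(-34) = (50 - 1521/2)*(-1/34) = -1421/2*(-1/34) = 1421/68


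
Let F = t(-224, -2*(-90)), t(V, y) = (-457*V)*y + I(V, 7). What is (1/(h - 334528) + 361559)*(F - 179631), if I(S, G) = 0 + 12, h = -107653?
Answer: 2917169777244818538/442181 ≈ 6.5972e+12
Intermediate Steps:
I(S, G) = 12
t(V, y) = 12 - 457*V*y (t(V, y) = (-457*V)*y + 12 = -457*V*y + 12 = 12 - 457*V*y)
F = 18426252 (F = 12 - 457*(-224)*(-2*(-90)) = 12 - 457*(-224)*180 = 12 + 18426240 = 18426252)
(1/(h - 334528) + 361559)*(F - 179631) = (1/(-107653 - 334528) + 361559)*(18426252 - 179631) = (1/(-442181) + 361559)*18246621 = (-1/442181 + 361559)*18246621 = (159874520178/442181)*18246621 = 2917169777244818538/442181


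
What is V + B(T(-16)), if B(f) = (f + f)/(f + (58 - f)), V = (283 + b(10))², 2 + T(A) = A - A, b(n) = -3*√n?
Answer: 2325189/29 - 1698*√10 ≈ 74809.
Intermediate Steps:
T(A) = -2 (T(A) = -2 + (A - A) = -2 + 0 = -2)
V = (283 - 3*√10)² ≈ 74810.
B(f) = f/29 (B(f) = (2*f)/58 = (2*f)*(1/58) = f/29)
V + B(T(-16)) = (80179 - 1698*√10) + (1/29)*(-2) = (80179 - 1698*√10) - 2/29 = 2325189/29 - 1698*√10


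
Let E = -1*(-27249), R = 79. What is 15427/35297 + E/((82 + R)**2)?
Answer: 1361691220/914933537 ≈ 1.4883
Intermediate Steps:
E = 27249
15427/35297 + E/((82 + R)**2) = 15427/35297 + 27249/((82 + 79)**2) = 15427*(1/35297) + 27249/(161**2) = 15427/35297 + 27249/25921 = 1361691220/914933537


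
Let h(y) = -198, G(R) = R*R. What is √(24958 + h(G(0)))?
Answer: 2*√6190 ≈ 157.35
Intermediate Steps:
G(R) = R²
√(24958 + h(G(0))) = √(24958 - 198) = √24760 = 2*√6190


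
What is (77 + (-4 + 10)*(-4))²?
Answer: 2809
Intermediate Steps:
(77 + (-4 + 10)*(-4))² = (77 + 6*(-4))² = (77 - 24)² = 53² = 2809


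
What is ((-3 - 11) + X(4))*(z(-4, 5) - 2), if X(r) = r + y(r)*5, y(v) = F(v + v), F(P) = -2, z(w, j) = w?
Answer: 120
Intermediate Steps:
y(v) = -2
X(r) = -10 + r (X(r) = r - 2*5 = r - 10 = -10 + r)
((-3 - 11) + X(4))*(z(-4, 5) - 2) = ((-3 - 11) + (-10 + 4))*(-4 - 2) = (-14 - 6)*(-6) = -20*(-6) = 120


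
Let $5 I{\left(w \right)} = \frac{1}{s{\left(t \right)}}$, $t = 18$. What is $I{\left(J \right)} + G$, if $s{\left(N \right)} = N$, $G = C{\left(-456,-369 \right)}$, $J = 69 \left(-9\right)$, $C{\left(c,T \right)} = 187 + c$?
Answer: $- \frac{24209}{90} \approx -268.99$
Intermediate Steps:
$J = -621$
$G = -269$ ($G = 187 - 456 = -269$)
$I{\left(w \right)} = \frac{1}{90}$ ($I{\left(w \right)} = \frac{1}{5 \cdot 18} = \frac{1}{5} \cdot \frac{1}{18} = \frac{1}{90}$)
$I{\left(J \right)} + G = \frac{1}{90} - 269 = - \frac{24209}{90}$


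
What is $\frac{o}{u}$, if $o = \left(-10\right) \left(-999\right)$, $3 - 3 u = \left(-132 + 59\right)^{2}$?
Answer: $- \frac{14985}{2663} \approx -5.6271$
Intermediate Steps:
$u = - \frac{5326}{3}$ ($u = 1 - \frac{\left(-132 + 59\right)^{2}}{3} = 1 - \frac{\left(-73\right)^{2}}{3} = 1 - \frac{5329}{3} = - \frac{5326}{3} \approx -1775.3$)
$o = 9990$
$\frac{o}{u} = \frac{9990}{- \frac{5326}{3}} = 9990 \left(- \frac{3}{5326}\right) = - \frac{14985}{2663}$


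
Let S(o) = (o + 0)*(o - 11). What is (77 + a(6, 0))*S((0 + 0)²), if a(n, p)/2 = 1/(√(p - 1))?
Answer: 0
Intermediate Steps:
a(n, p) = 2/√(-1 + p) (a(n, p) = 2/(√(p - 1)) = 2/(√(-1 + p)) = 2/√(-1 + p))
S(o) = o*(-11 + o)
(77 + a(6, 0))*S((0 + 0)²) = (77 + 2/√(-1 + 0))*((0 + 0)²*(-11 + (0 + 0)²)) = (77 + 2/√(-1))*(0²*(-11 + 0²)) = (77 + 2*(-I))*(0*(-11 + 0)) = (77 - 2*I)*(0*(-11)) = (77 - 2*I)*0 = 0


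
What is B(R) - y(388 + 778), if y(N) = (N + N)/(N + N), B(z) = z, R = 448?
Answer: 447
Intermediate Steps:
y(N) = 1 (y(N) = (2*N)/((2*N)) = (2*N)*(1/(2*N)) = 1)
B(R) - y(388 + 778) = 448 - 1*1 = 448 - 1 = 447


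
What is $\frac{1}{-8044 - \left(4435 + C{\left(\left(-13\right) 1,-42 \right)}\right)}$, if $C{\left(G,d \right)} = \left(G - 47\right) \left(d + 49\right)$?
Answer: $- \frac{1}{12059} \approx -8.2926 \cdot 10^{-5}$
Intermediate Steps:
$C{\left(G,d \right)} = \left(-47 + G\right) \left(49 + d\right)$
$\frac{1}{-8044 - \left(4435 + C{\left(\left(-13\right) 1,-42 \right)}\right)} = \frac{1}{-8044 - \left(4435 + \left(-2303 - -1974 + 49 \left(\left(-13\right) 1\right) + \left(-13\right) 1 \left(-42\right)\right)\right)} = \frac{1}{-8044 - \left(4435 + \left(-2303 + 1974 + 49 \left(-13\right) - -546\right)\right)} = \frac{1}{-8044 - \left(4435 + \left(-2303 + 1974 - 637 + 546\right)\right)} = \frac{1}{-8044 - \left(4435 - 420\right)} = \frac{1}{-8044 - 4015} = \frac{1}{-12059} = - \frac{1}{12059}$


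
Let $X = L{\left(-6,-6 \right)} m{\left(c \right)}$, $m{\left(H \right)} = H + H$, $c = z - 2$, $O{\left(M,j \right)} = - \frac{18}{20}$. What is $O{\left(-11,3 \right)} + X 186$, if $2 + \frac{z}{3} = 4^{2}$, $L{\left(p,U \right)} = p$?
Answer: $- \frac{892809}{10} \approx -89281.0$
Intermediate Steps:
$O{\left(M,j \right)} = - \frac{9}{10}$ ($O{\left(M,j \right)} = \left(-18\right) \frac{1}{20} = - \frac{9}{10}$)
$z = 42$ ($z = -6 + 3 \cdot 4^{2} = -6 + 3 \cdot 16 = -6 + 48 = 42$)
$c = 40$ ($c = 42 - 2 = 40$)
$m{\left(H \right)} = 2 H$
$X = -480$ ($X = - 6 \cdot 2 \cdot 40 = \left(-6\right) 80 = -480$)
$O{\left(-11,3 \right)} + X 186 = - \frac{9}{10} - 89280 = - \frac{892809}{10}$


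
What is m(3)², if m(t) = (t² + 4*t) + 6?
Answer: 729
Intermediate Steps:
m(t) = 6 + t² + 4*t
m(3)² = (6 + 3² + 4*3)² = (6 + 9 + 12)² = 27² = 729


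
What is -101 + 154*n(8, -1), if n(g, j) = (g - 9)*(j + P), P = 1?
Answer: -101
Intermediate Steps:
n(g, j) = (1 + j)*(-9 + g) (n(g, j) = (g - 9)*(j + 1) = (-9 + g)*(1 + j) = (1 + j)*(-9 + g))
-101 + 154*n(8, -1) = -101 + 154*(-9 + 8 - 9*(-1) + 8*(-1)) = -101 + 154*(-9 + 8 + 9 - 8) = -101 + 154*0 = -101 + 0 = -101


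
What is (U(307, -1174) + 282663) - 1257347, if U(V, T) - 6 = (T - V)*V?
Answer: -1429345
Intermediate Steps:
U(V, T) = 6 + V*(T - V) (U(V, T) = 6 + (T - V)*V = 6 + V*(T - V))
(U(307, -1174) + 282663) - 1257347 = ((6 - 1*307² - 1174*307) + 282663) - 1257347 = ((6 - 1*94249 - 360418) + 282663) - 1257347 = ((6 - 94249 - 360418) + 282663) - 1257347 = (-454661 + 282663) - 1257347 = -171998 - 1257347 = -1429345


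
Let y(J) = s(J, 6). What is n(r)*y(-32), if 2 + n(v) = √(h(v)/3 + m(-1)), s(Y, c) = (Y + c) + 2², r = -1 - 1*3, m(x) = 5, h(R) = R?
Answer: 44 - 22*√33/3 ≈ 1.8732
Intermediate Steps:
r = -4 (r = -1 - 3 = -4)
s(Y, c) = 4 + Y + c (s(Y, c) = (Y + c) + 4 = 4 + Y + c)
y(J) = 10 + J (y(J) = 4 + J + 6 = 10 + J)
n(v) = -2 + √(5 + v/3) (n(v) = -2 + √(v/3 + 5) = -2 + √(5 + v/3))
n(r)*y(-32) = (-2 + √(45 + 3*(-4))/3)*(10 - 32) = (-2 + √(45 - 12)/3)*(-22) = (-2 + √33/3)*(-22) = 44 - 22*√33/3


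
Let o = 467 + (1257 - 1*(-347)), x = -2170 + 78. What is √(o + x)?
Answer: I*√21 ≈ 4.5826*I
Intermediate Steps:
x = -2092
o = 2071 (o = 467 + (1257 + 347) = 467 + 1604 = 2071)
√(o + x) = √(2071 - 2092) = √(-21) = I*√21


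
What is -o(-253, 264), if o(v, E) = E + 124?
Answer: -388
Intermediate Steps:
o(v, E) = 124 + E
-o(-253, 264) = -(124 + 264) = -1*388 = -388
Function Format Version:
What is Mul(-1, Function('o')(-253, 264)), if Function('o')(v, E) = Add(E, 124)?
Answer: -388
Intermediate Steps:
Function('o')(v, E) = Add(124, E)
Mul(-1, Function('o')(-253, 264)) = Mul(-1, Add(124, 264)) = Mul(-1, 388) = -388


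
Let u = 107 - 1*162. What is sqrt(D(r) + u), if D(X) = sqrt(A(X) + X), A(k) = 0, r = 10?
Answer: sqrt(-55 + sqrt(10)) ≈ 7.1998*I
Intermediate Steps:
D(X) = sqrt(X) (D(X) = sqrt(0 + X) = sqrt(X))
u = -55 (u = 107 - 162 = -55)
sqrt(D(r) + u) = sqrt(sqrt(10) - 55) = sqrt(-55 + sqrt(10))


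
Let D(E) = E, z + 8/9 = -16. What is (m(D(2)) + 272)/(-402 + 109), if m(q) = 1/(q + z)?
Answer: -36439/39262 ≈ -0.92810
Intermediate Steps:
z = -152/9 (z = -8/9 - 16 = -152/9 ≈ -16.889)
m(q) = 1/(-152/9 + q) (m(q) = 1/(q - 152/9) = 1/(-152/9 + q))
(m(D(2)) + 272)/(-402 + 109) = (9/(-152 + 9*2) + 272)/(-402 + 109) = (9/(-152 + 18) + 272)/(-293) = (9/(-134) + 272)*(-1/293) = (9*(-1/134) + 272)*(-1/293) = (-9/134 + 272)*(-1/293) = (36439/134)*(-1/293) = -36439/39262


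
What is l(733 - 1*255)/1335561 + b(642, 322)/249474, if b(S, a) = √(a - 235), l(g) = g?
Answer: 478/1335561 + √87/249474 ≈ 0.00039529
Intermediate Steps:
b(S, a) = √(-235 + a)
l(733 - 1*255)/1335561 + b(642, 322)/249474 = (733 - 1*255)/1335561 + √(-235 + 322)/249474 = (733 - 255)*(1/1335561) + √87*(1/249474) = 478*(1/1335561) + √87/249474 = 478/1335561 + √87/249474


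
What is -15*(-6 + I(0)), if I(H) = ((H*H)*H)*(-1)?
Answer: 90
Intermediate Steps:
I(H) = -H³ (I(H) = (H²*H)*(-1) = H³*(-1) = -H³)
-15*(-6 + I(0)) = -15*(-6 - 1*0³) = -15*(-6 - 1*0) = -15*(-6 + 0) = -15*(-6) = 90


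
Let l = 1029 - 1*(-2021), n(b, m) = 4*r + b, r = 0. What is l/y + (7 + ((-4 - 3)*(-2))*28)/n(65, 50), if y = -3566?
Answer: 612292/115895 ≈ 5.2832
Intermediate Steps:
n(b, m) = b (n(b, m) = 4*0 + b = 0 + b = b)
l = 3050 (l = 1029 + 2021 = 3050)
l/y + (7 + ((-4 - 3)*(-2))*28)/n(65, 50) = 3050/(-3566) + (7 + ((-4 - 3)*(-2))*28)/65 = 3050*(-1/3566) + (7 - 7*(-2)*28)*(1/65) = -1525/1783 + (7 + 14*28)*(1/65) = -1525/1783 + (7 + 392)*(1/65) = -1525/1783 + 399*(1/65) = -1525/1783 + 399/65 = 612292/115895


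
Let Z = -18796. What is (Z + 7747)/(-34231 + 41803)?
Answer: -3683/2524 ≈ -1.4592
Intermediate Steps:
(Z + 7747)/(-34231 + 41803) = (-18796 + 7747)/(-34231 + 41803) = -11049/7572 = -11049*1/7572 = -3683/2524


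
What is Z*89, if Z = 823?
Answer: 73247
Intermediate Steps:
Z*89 = 823*89 = 73247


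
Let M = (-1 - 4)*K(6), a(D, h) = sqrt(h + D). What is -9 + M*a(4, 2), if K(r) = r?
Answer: -9 - 30*sqrt(6) ≈ -82.485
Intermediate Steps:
a(D, h) = sqrt(D + h)
M = -30 (M = (-1 - 4)*6 = -5*6 = -30)
-9 + M*a(4, 2) = -9 - 30*sqrt(4 + 2) = -9 - 30*sqrt(6)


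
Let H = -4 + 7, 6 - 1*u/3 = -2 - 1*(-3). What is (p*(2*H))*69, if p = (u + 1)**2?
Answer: 105984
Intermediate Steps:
u = 15 (u = 18 - 3*(-2 - 1*(-3)) = 18 - 3*(-2 + 3) = 18 - 3*1 = 18 - 3 = 15)
p = 256 (p = (15 + 1)**2 = 16**2 = 256)
H = 3
(p*(2*H))*69 = (256*(2*3))*69 = (256*6)*69 = 1536*69 = 105984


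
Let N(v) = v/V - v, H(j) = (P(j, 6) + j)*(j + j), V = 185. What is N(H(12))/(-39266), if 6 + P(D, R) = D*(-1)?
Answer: -13248/3632105 ≈ -0.0036475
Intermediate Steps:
P(D, R) = -6 - D (P(D, R) = -6 + D*(-1) = -6 - D)
H(j) = -12*j (H(j) = ((-6 - j) + j)*(j + j) = -12*j)
N(v) = -184*v/185 (N(v) = v/185 - v = -184*v/185)
N(H(12))/(-39266) = -(-2208)*12/185/(-39266) = -184/185*(-144)*(-1/39266) = (26496/185)*(-1/39266) = -13248/3632105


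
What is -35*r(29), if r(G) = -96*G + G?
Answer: 96425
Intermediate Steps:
r(G) = -95*G
-35*r(29) = -(-3325)*29 = -35*(-2755) = 96425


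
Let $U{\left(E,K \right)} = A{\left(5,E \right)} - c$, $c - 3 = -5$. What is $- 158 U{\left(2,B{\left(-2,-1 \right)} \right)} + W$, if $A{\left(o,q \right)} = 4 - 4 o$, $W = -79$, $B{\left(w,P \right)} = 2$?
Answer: $2133$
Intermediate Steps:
$c = -2$ ($c = 3 - 5 = -2$)
$U{\left(E,K \right)} = -14$ ($U{\left(E,K \right)} = \left(4 - 20\right) - -2 = \left(4 - 20\right) + 2 = -16 + 2 = -14$)
$- 158 U{\left(2,B{\left(-2,-1 \right)} \right)} + W = \left(-158\right) \left(-14\right) - 79 = 2212 - 79 = 2133$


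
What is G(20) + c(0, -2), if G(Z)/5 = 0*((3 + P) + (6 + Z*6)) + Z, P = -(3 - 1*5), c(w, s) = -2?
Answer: 98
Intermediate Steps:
P = 2 (P = -(3 - 5) = -1*(-2) = 2)
G(Z) = 5*Z (G(Z) = 5*(0*((3 + 2) + (6 + Z*6)) + Z) = 5*(0*(5 + (6 + 6*Z)) + Z) = 5*(0*(11 + 6*Z) + Z) = 5*(0 + Z) = 5*Z)
G(20) + c(0, -2) = 5*20 - 2 = 100 - 2 = 98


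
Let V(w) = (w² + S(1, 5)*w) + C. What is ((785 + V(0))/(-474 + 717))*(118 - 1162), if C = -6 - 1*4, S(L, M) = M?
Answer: -89900/27 ≈ -3329.6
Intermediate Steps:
C = -10 (C = -6 - 4 = -10)
V(w) = -10 + w² + 5*w (V(w) = (w² + 5*w) - 10 = -10 + w² + 5*w)
((785 + V(0))/(-474 + 717))*(118 - 1162) = ((785 + (-10 + 0² + 5*0))/(-474 + 717))*(118 - 1162) = ((785 + (-10 + 0 + 0))/243)*(-1044) = ((785 - 10)*(1/243))*(-1044) = (775*(1/243))*(-1044) = (775/243)*(-1044) = -89900/27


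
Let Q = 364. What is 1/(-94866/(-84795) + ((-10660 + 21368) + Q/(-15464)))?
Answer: 109272490/1170209501457 ≈ 9.3379e-5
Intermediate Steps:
1/(-94866/(-84795) + ((-10660 + 21368) + Q/(-15464))) = 1/(-94866/(-84795) + ((-10660 + 21368) + 364/(-15464))) = 1/(-94866*(-1/84795) + (10708 + 364*(-1/15464))) = 1/(31622/28265 + (10708 - 91/3866)) = 1/(31622/28265 + 41397037/3866) = 1/(1170209501457/109272490) = 109272490/1170209501457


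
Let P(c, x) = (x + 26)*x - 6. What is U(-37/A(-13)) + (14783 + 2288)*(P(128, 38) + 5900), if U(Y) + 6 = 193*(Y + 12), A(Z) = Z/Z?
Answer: 142128315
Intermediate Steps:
A(Z) = 1
P(c, x) = -6 + x*(26 + x) (P(c, x) = (26 + x)*x - 6 = x*(26 + x) - 6 = -6 + x*(26 + x))
U(Y) = 2310 + 193*Y (U(Y) = -6 + 193*(Y + 12) = -6 + 193*(12 + Y) = -6 + (2316 + 193*Y) = 2310 + 193*Y)
U(-37/A(-13)) + (14783 + 2288)*(P(128, 38) + 5900) = (2310 + 193*(-37/1)) + (14783 + 2288)*((-6 + 38**2 + 26*38) + 5900) = (2310 + 193*(-37*1)) + 17071*((-6 + 1444 + 988) + 5900) = (2310 + 193*(-37)) + 17071*(2426 + 5900) = (2310 - 7141) + 17071*8326 = -4831 + 142133146 = 142128315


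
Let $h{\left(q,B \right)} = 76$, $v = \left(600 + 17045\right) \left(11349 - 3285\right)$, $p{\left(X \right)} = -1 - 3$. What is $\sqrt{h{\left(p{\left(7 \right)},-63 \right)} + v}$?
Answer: $118 \sqrt{10219} \approx 11929.0$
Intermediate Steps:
$p{\left(X \right)} = -4$
$v = 142289280$ ($v = 17645 \cdot 8064 = 142289280$)
$\sqrt{h{\left(p{\left(7 \right)},-63 \right)} + v} = \sqrt{76 + 142289280} = \sqrt{142289356} = 118 \sqrt{10219}$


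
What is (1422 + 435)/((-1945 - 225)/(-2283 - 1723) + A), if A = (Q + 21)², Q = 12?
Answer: 3719571/2182352 ≈ 1.7044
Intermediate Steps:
A = 1089 (A = (12 + 21)² = 33² = 1089)
(1422 + 435)/((-1945 - 225)/(-2283 - 1723) + A) = (1422 + 435)/((-1945 - 225)/(-2283 - 1723) + 1089) = 1857/(-2170/(-4006) + 1089) = 1857/(-2170*(-1/4006) + 1089) = 1857/(1085/2003 + 1089) = 1857/(2182352/2003) = 1857*(2003/2182352) = 3719571/2182352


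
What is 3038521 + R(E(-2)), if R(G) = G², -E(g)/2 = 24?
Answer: 3040825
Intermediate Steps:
E(g) = -48 (E(g) = -2*24 = -48)
3038521 + R(E(-2)) = 3038521 + (-48)² = 3038521 + 2304 = 3040825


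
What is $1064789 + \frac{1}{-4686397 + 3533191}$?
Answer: $\frac{1227921063533}{1153206} \approx 1.0648 \cdot 10^{6}$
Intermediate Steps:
$1064789 + \frac{1}{-4686397 + 3533191} = 1064789 + \frac{1}{-1153206} = 1064789 - \frac{1}{1153206} = \frac{1227921063533}{1153206}$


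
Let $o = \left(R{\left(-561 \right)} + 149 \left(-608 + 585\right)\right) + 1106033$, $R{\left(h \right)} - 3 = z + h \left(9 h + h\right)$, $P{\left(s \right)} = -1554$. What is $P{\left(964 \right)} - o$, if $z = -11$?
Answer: $-4251362$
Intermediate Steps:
$R{\left(h \right)} = -8 + 10 h^{2}$ ($R{\left(h \right)} = 3 + \left(-11 + h \left(9 h + h\right)\right) = 3 + \left(-11 + h 10 h\right) = 3 + \left(-11 + 10 h^{2}\right) = -8 + 10 h^{2}$)
$o = 4249808$ ($o = \left(\left(-8 + 10 \left(-561\right)^{2}\right) + 149 \left(-608 + 585\right)\right) + 1106033 = \left(\left(-8 + 10 \cdot 314721\right) + 149 \left(-23\right)\right) + 1106033 = \left(\left(-8 + 3147210\right) - 3427\right) + 1106033 = \left(3147202 - 3427\right) + 1106033 = 3143775 + 1106033 = 4249808$)
$P{\left(964 \right)} - o = -1554 - 4249808 = -4251362$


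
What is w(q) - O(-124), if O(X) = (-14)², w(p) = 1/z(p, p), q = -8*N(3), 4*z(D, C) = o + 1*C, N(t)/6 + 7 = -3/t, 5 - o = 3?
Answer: -37826/193 ≈ -195.99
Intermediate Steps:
o = 2 (o = 5 - 1*3 = 5 - 3 = 2)
N(t) = -42 - 18/t (N(t) = -42 + 6*(-3/t) = -42 - 18/t)
z(D, C) = ½ + C/4 (z(D, C) = (2 + 1*C)/4 = (2 + C)/4 = ½ + C/4)
q = 384 (q = -8*(-42 - 18/3) = -8*(-42 - 18*⅓) = -8*(-42 - 6) = -8*(-48) = 384)
w(p) = 1/(½ + p/4)
O(X) = 196
w(q) - O(-124) = 4/(2 + 384) - 1*196 = 4/386 - 196 = 4*(1/386) - 196 = 2/193 - 196 = -37826/193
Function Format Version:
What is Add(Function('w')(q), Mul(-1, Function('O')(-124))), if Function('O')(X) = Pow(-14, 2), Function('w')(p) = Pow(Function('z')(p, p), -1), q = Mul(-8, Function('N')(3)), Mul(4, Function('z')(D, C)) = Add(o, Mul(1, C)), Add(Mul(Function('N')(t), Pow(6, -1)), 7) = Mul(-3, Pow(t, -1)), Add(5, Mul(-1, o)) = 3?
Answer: Rational(-37826, 193) ≈ -195.99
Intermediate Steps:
o = 2 (o = Add(5, Mul(-1, 3)) = Add(5, -3) = 2)
Function('N')(t) = Add(-42, Mul(-18, Pow(t, -1))) (Function('N')(t) = Add(-42, Mul(6, Mul(-3, Pow(t, -1)))) = Add(-42, Mul(-18, Pow(t, -1))))
Function('z')(D, C) = Add(Rational(1, 2), Mul(Rational(1, 4), C)) (Function('z')(D, C) = Mul(Rational(1, 4), Add(2, Mul(1, C))) = Mul(Rational(1, 4), Add(2, C)) = Add(Rational(1, 2), Mul(Rational(1, 4), C)))
q = 384 (q = Mul(-8, Add(-42, Mul(-18, Pow(3, -1)))) = Mul(-8, Add(-42, Mul(-18, Rational(1, 3)))) = Mul(-8, Add(-42, -6)) = Mul(-8, -48) = 384)
Function('w')(p) = Pow(Add(Rational(1, 2), Mul(Rational(1, 4), p)), -1)
Function('O')(X) = 196
Add(Function('w')(q), Mul(-1, Function('O')(-124))) = Add(Mul(4, Pow(Add(2, 384), -1)), Mul(-1, 196)) = Add(Mul(4, Pow(386, -1)), -196) = Add(Mul(4, Rational(1, 386)), -196) = Add(Rational(2, 193), -196) = Rational(-37826, 193)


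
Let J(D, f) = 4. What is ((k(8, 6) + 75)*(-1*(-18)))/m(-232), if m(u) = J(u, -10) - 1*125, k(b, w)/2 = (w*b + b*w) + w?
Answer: -5022/121 ≈ -41.504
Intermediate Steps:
k(b, w) = 2*w + 4*b*w (k(b, w) = 2*((w*b + b*w) + w) = 2*((b*w + b*w) + w) = 2*(2*b*w + w) = 2*(w + 2*b*w) = 2*w + 4*b*w)
m(u) = -121 (m(u) = 4 - 1*125 = 4 - 125 = -121)
((k(8, 6) + 75)*(-1*(-18)))/m(-232) = ((2*6*(1 + 2*8) + 75)*(-1*(-18)))/(-121) = ((2*6*(1 + 16) + 75)*18)*(-1/121) = ((2*6*17 + 75)*18)*(-1/121) = ((204 + 75)*18)*(-1/121) = (279*18)*(-1/121) = 5022*(-1/121) = -5022/121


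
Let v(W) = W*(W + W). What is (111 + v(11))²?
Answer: 124609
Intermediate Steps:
v(W) = 2*W² (v(W) = W*(2*W) = 2*W²)
(111 + v(11))² = (111 + 2*11²)² = (111 + 2*121)² = (111 + 242)² = 353² = 124609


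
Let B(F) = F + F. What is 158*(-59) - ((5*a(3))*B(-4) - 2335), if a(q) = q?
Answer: -6867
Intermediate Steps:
B(F) = 2*F
158*(-59) - ((5*a(3))*B(-4) - 2335) = 158*(-59) - ((5*3)*(2*(-4)) - 2335) = -9322 - (15*(-8) - 2335) = -9322 - (-120 - 2335) = -9322 - 1*(-2455) = -9322 + 2455 = -6867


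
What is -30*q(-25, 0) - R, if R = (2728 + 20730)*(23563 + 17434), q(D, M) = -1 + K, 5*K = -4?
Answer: -961707572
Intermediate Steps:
K = -⅘ (K = (⅕)*(-4) = -⅘ ≈ -0.80000)
q(D, M) = -9/5 (q(D, M) = -1 - ⅘ = -9/5)
R = 961707626 (R = 23458*40997 = 961707626)
-30*q(-25, 0) - R = -30*(-9/5) - 1*961707626 = 54 - 961707626 = -961707572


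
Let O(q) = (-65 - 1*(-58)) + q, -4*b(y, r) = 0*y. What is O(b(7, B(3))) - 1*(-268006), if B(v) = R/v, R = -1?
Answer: 267999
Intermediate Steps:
B(v) = -1/v
b(y, r) = 0 (b(y, r) = -0*y = -1/4*0 = 0)
O(q) = -7 + q (O(q) = (-65 + 58) + q = -7 + q)
O(b(7, B(3))) - 1*(-268006) = (-7 + 0) - 1*(-268006) = -7 + 268006 = 267999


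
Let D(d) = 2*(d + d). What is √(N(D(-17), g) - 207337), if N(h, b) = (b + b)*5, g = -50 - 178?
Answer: I*√209617 ≈ 457.84*I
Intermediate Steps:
D(d) = 4*d (D(d) = 2*(2*d) = 4*d)
g = -228
N(h, b) = 10*b (N(h, b) = (2*b)*5 = 10*b)
√(N(D(-17), g) - 207337) = √(10*(-228) - 207337) = √(-2280 - 207337) = √(-209617) = I*√209617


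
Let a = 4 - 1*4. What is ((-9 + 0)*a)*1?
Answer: 0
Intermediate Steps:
a = 0 (a = 4 - 4 = 0)
((-9 + 0)*a)*1 = ((-9 + 0)*0)*1 = -9*0*1 = 0*1 = 0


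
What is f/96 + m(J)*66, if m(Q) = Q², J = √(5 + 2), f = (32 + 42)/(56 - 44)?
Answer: 266149/576 ≈ 462.06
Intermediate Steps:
f = 37/6 (f = 74/12 = 74*(1/12) = 37/6 ≈ 6.1667)
J = √7 ≈ 2.6458
f/96 + m(J)*66 = (37/6)/96 + (√7)²*66 = (37/6)*(1/96) + 7*66 = 37/576 + 462 = 266149/576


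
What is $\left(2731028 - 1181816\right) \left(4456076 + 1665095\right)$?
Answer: $9482991567252$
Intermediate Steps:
$\left(2731028 - 1181816\right) \left(4456076 + 1665095\right) = 1549212 \cdot 6121171 = 9482991567252$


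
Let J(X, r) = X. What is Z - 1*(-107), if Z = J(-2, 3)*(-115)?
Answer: 337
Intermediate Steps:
Z = 230 (Z = -2*(-115) = 230)
Z - 1*(-107) = 230 - 1*(-107) = 230 + 107 = 337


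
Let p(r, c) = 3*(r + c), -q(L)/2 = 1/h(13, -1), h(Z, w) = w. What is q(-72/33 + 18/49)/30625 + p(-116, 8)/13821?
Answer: -3298286/141089375 ≈ -0.023377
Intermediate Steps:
q(L) = 2 (q(L) = -2/(-1) = -2*(-1) = 2)
p(r, c) = 3*c + 3*r (p(r, c) = 3*(c + r) = 3*c + 3*r)
q(-72/33 + 18/49)/30625 + p(-116, 8)/13821 = 2/30625 + (3*8 + 3*(-116))/13821 = 2*(1/30625) + (24 - 348)*(1/13821) = 2/30625 - 324*1/13821 = 2/30625 - 108/4607 = -3298286/141089375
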